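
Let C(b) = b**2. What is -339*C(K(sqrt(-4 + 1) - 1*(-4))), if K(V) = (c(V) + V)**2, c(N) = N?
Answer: 124752 - 1128192*I*sqrt(3) ≈ 1.2475e+5 - 1.9541e+6*I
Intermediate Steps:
K(V) = 4*V**2 (K(V) = (V + V)**2 = (2*V)**2 = 4*V**2)
-339*C(K(sqrt(-4 + 1) - 1*(-4))) = -339*16*(sqrt(-4 + 1) - 1*(-4))**4 = -339*16*(sqrt(-3) + 4)**4 = -339*16*(I*sqrt(3) + 4)**4 = -339*16*(4 + I*sqrt(3))**4 = -5424*(4 + I*sqrt(3))**4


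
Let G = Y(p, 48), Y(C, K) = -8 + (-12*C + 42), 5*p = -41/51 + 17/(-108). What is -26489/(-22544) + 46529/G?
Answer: 160636462123/125231920 ≈ 1282.7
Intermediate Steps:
p = -353/1836 (p = (-41/51 + 17/(-108))/5 = (-41*1/51 + 17*(-1/108))/5 = (-41/51 - 17/108)/5 = (⅕)*(-1765/1836) = -353/1836 ≈ -0.19227)
Y(C, K) = 34 - 12*C (Y(C, K) = -8 + (42 - 12*C) = 34 - 12*C)
G = 5555/153 (G = 34 - 12*(-353/1836) = 34 + 353/153 = 5555/153 ≈ 36.307)
-26489/(-22544) + 46529/G = -26489/(-22544) + 46529/(5555/153) = -26489*(-1/22544) + 46529*(153/5555) = 26489/22544 + 7118937/5555 = 160636462123/125231920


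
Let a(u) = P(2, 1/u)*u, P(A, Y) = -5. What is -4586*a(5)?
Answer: 114650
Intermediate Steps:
a(u) = -5*u
-4586*a(5) = -(-22930)*5 = -4586*(-25) = 114650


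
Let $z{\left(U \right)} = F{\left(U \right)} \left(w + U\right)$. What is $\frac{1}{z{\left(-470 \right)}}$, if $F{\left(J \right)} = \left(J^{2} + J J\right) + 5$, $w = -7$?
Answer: $- \frac{1}{210740985} \approx -4.7452 \cdot 10^{-9}$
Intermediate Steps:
$F{\left(J \right)} = 5 + 2 J^{2}$ ($F{\left(J \right)} = \left(J^{2} + J^{2}\right) + 5 = 2 J^{2} + 5 = 5 + 2 J^{2}$)
$z{\left(U \right)} = \left(-7 + U\right) \left(5 + 2 U^{2}\right)$ ($z{\left(U \right)} = \left(5 + 2 U^{2}\right) \left(-7 + U\right) = \left(-7 + U\right) \left(5 + 2 U^{2}\right)$)
$\frac{1}{z{\left(-470 \right)}} = \frac{1}{\left(-7 - 470\right) \left(5 + 2 \left(-470\right)^{2}\right)} = \frac{1}{\left(-477\right) \left(5 + 2 \cdot 220900\right)} = \frac{1}{\left(-477\right) \left(5 + 441800\right)} = \frac{1}{\left(-477\right) 441805} = \frac{1}{-210740985} = - \frac{1}{210740985}$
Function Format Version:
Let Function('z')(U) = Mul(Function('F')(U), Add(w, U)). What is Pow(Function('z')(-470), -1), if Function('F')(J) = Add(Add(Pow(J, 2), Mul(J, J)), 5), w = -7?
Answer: Rational(-1, 210740985) ≈ -4.7452e-9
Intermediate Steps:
Function('F')(J) = Add(5, Mul(2, Pow(J, 2))) (Function('F')(J) = Add(Add(Pow(J, 2), Pow(J, 2)), 5) = Add(Mul(2, Pow(J, 2)), 5) = Add(5, Mul(2, Pow(J, 2))))
Function('z')(U) = Mul(Add(-7, U), Add(5, Mul(2, Pow(U, 2)))) (Function('z')(U) = Mul(Add(5, Mul(2, Pow(U, 2))), Add(-7, U)) = Mul(Add(-7, U), Add(5, Mul(2, Pow(U, 2)))))
Pow(Function('z')(-470), -1) = Pow(Mul(Add(-7, -470), Add(5, Mul(2, Pow(-470, 2)))), -1) = Pow(Mul(-477, Add(5, Mul(2, 220900))), -1) = Pow(Mul(-477, Add(5, 441800)), -1) = Pow(Mul(-477, 441805), -1) = Pow(-210740985, -1) = Rational(-1, 210740985)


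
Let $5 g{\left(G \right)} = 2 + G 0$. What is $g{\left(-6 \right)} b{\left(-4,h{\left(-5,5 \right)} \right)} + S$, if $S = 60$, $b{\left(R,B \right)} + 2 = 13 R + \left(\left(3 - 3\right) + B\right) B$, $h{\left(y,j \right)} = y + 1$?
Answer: $\frac{224}{5} \approx 44.8$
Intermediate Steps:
$h{\left(y,j \right)} = 1 + y$
$b{\left(R,B \right)} = -2 + B^{2} + 13 R$ ($b{\left(R,B \right)} = -2 + \left(13 R + \left(\left(3 - 3\right) + B\right) B\right) = -2 + \left(13 R + \left(0 + B\right) B\right) = -2 + \left(13 R + B B\right) = -2 + \left(13 R + B^{2}\right) = -2 + \left(B^{2} + 13 R\right) = -2 + B^{2} + 13 R$)
$g{\left(G \right)} = \frac{2}{5}$ ($g{\left(G \right)} = \frac{2 + G 0}{5} = \frac{2 + 0}{5} = \frac{1}{5} \cdot 2 = \frac{2}{5}$)
$g{\left(-6 \right)} b{\left(-4,h{\left(-5,5 \right)} \right)} + S = \frac{2 \left(-2 + \left(1 - 5\right)^{2} + 13 \left(-4\right)\right)}{5} + 60 = \frac{2 \left(-2 + \left(-4\right)^{2} - 52\right)}{5} + 60 = \frac{2 \left(-2 + 16 - 52\right)}{5} + 60 = \frac{2}{5} \left(-38\right) + 60 = - \frac{76}{5} + 60 = \frac{224}{5}$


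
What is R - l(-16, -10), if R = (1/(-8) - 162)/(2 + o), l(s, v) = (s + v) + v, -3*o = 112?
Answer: 34419/848 ≈ 40.588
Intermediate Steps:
o = -112/3 (o = -⅓*112 = -112/3 ≈ -37.333)
l(s, v) = s + 2*v
R = 3891/848 (R = (1/(-8) - 162)/(2 - 112/3) = (-⅛ - 162)/(-106/3) = -1297/8*(-3/106) = 3891/848 ≈ 4.5884)
R - l(-16, -10) = 3891/848 - (-16 + 2*(-10)) = 3891/848 - (-16 - 20) = 3891/848 - 1*(-36) = 3891/848 + 36 = 34419/848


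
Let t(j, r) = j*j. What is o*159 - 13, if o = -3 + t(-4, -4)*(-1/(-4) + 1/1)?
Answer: 2690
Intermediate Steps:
t(j, r) = j²
o = 17 (o = -3 + (-4)²*(-1/(-4) + 1/1) = -3 + 16*(-1*(-¼) + 1*1) = -3 + 16*(¼ + 1) = -3 + 16*(5/4) = -3 + 20 = 17)
o*159 - 13 = 17*159 - 13 = 2703 - 13 = 2690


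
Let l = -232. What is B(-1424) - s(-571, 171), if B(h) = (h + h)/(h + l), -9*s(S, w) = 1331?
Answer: 3441/23 ≈ 149.61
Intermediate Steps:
s(S, w) = -1331/9 (s(S, w) = -⅑*1331 = -1331/9)
B(h) = 2*h/(-232 + h) (B(h) = (h + h)/(h - 232) = (2*h)/(-232 + h) = 2*h/(-232 + h))
B(-1424) - s(-571, 171) = 2*(-1424)/(-232 - 1424) - 1*(-1331/9) = 2*(-1424)/(-1656) + 1331/9 = 2*(-1424)*(-1/1656) + 1331/9 = 356/207 + 1331/9 = 3441/23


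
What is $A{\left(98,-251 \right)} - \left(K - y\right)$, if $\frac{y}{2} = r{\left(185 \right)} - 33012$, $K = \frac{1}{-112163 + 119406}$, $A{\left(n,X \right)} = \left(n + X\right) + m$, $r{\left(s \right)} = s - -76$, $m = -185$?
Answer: $- \frac{476879121}{7243} \approx -65840.0$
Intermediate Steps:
$r{\left(s \right)} = 76 + s$ ($r{\left(s \right)} = s + 76 = 76 + s$)
$A{\left(n,X \right)} = -185 + X + n$ ($A{\left(n,X \right)} = \left(n + X\right) - 185 = \left(X + n\right) - 185 = -185 + X + n$)
$K = \frac{1}{7243} \approx 0.00013806$
$y = -65502$ ($y = 2 \left(\left(76 + 185\right) - 33012\right) = 2 \left(261 - 33012\right) = 2 \left(-32751\right) = -65502$)
$A{\left(98,-251 \right)} - \left(K - y\right) = \left(-185 - 251 + 98\right) - \frac{474430987}{7243} = -338 - \frac{474430987}{7243} = - \frac{476879121}{7243}$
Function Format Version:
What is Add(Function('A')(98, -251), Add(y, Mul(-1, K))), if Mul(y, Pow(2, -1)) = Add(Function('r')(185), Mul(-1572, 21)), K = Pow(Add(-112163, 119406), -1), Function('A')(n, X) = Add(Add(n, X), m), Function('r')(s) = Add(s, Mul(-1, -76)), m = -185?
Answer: Rational(-476879121, 7243) ≈ -65840.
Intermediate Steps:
Function('r')(s) = Add(76, s) (Function('r')(s) = Add(s, 76) = Add(76, s))
Function('A')(n, X) = Add(-185, X, n) (Function('A')(n, X) = Add(Add(n, X), -185) = Add(Add(X, n), -185) = Add(-185, X, n))
K = Rational(1, 7243) (K = Pow(7243, -1) = Rational(1, 7243) ≈ 0.00013806)
y = -65502 (y = Mul(2, Add(Add(76, 185), Mul(-1572, 21))) = Mul(2, Add(261, -33012)) = Mul(2, -32751) = -65502)
Add(Function('A')(98, -251), Add(y, Mul(-1, K))) = Add(Add(-185, -251, 98), Add(-65502, Mul(-1, Rational(1, 7243)))) = Add(-338, Add(-65502, Rational(-1, 7243))) = Add(-338, Rational(-474430987, 7243)) = Rational(-476879121, 7243)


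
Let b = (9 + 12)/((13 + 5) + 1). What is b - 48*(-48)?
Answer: 43797/19 ≈ 2305.1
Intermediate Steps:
b = 21/19 (b = 21/(18 + 1) = 21/19 ≈ 1.1053)
b - 48*(-48) = 21/19 - 48*(-48) = 21/19 + 2304 = 43797/19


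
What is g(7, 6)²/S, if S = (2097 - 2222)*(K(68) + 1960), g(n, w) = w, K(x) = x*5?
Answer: -9/71875 ≈ -0.00012522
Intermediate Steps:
K(x) = 5*x
S = -287500 (S = (2097 - 2222)*(5*68 + 1960) = -125*(340 + 1960) = -125*2300 = -287500)
g(7, 6)²/S = 6²/(-287500) = 36*(-1/287500) = -9/71875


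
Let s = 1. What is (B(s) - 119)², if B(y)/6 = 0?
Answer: 14161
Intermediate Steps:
B(y) = 0 (B(y) = 6*0 = 0)
(B(s) - 119)² = (0 - 119)² = (-119)² = 14161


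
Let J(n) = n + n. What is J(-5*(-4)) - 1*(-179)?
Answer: 219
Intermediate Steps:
J(n) = 2*n
J(-5*(-4)) - 1*(-179) = 2*(-5*(-4)) - 1*(-179) = 2*20 + 179 = 40 + 179 = 219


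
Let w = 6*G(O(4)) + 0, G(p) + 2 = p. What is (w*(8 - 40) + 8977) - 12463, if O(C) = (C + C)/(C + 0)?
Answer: -3486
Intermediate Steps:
O(C) = 2 (O(C) = (2*C)/C = 2)
G(p) = -2 + p
w = 0 (w = 6*(-2 + 2) + 0 = 6*0 + 0 = 0 + 0 = 0)
(w*(8 - 40) + 8977) - 12463 = (0*(8 - 40) + 8977) - 12463 = (0*(-32) + 8977) - 12463 = (0 + 8977) - 12463 = 8977 - 12463 = -3486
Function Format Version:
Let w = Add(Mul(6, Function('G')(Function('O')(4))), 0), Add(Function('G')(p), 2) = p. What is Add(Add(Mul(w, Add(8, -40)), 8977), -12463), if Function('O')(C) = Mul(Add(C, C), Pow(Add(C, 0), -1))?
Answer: -3486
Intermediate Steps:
Function('O')(C) = 2 (Function('O')(C) = Mul(Mul(2, C), Pow(C, -1)) = 2)
Function('G')(p) = Add(-2, p)
w = 0 (w = Add(Mul(6, Add(-2, 2)), 0) = Add(Mul(6, 0), 0) = Add(0, 0) = 0)
Add(Add(Mul(w, Add(8, -40)), 8977), -12463) = Add(Add(Mul(0, Add(8, -40)), 8977), -12463) = Add(Add(Mul(0, -32), 8977), -12463) = Add(Add(0, 8977), -12463) = Add(8977, -12463) = -3486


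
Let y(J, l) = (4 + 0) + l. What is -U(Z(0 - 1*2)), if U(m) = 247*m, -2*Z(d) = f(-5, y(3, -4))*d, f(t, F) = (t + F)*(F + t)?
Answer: -6175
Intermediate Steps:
y(J, l) = 4 + l
f(t, F) = (F + t)² (f(t, F) = (F + t)*(F + t) = (F + t)²)
Z(d) = -25*d/2 (Z(d) = -((4 - 4) - 5)²*d/2 = -(0 - 5)²*d/2 = -(-5)²*d/2 = -25*d/2)
-U(Z(0 - 1*2)) = -247*(-25*(0 - 1*2)/2) = -247*(-25*(0 - 2)/2) = -247*(-25/2*(-2)) = -247*25 = -1*6175 = -6175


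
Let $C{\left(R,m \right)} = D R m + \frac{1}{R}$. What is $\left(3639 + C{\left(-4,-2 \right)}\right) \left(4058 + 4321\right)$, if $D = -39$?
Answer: $\frac{111499353}{4} \approx 2.7875 \cdot 10^{7}$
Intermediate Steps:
$C{\left(R,m \right)} = \frac{1}{R} - 39 R m$ ($C{\left(R,m \right)} = - 39 R m + \frac{1}{R} = \frac{1}{R} - 39 R m$)
$\left(3639 + C{\left(-4,-2 \right)}\right) \left(4058 + 4321\right) = \left(3639 + \left(\frac{1}{-4} - \left(-156\right) \left(-2\right)\right)\right) \left(4058 + 4321\right) = \left(3639 - \frac{1249}{4}\right) 8379 = \frac{13307}{4} \cdot 8379 = \frac{111499353}{4}$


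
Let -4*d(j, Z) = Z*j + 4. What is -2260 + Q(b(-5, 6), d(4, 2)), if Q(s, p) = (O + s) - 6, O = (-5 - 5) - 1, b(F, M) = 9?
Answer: -2268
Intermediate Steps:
d(j, Z) = -1 - Z*j/4 (d(j, Z) = -(Z*j + 4)/4 = -(4 + Z*j)/4 = -1 - Z*j/4)
O = -11 (O = -10 - 1 = -11)
Q(s, p) = -17 + s (Q(s, p) = (-11 + s) - 6 = -17 + s)
-2260 + Q(b(-5, 6), d(4, 2)) = -2260 + (-17 + 9) = -2260 - 8 = -2268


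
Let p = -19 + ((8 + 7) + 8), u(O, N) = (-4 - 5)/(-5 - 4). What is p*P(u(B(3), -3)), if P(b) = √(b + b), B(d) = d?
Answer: 4*√2 ≈ 5.6569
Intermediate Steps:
u(O, N) = 1 (u(O, N) = -9/(-9) = -9*(-⅑) = 1)
P(b) = √2*√b (P(b) = √(2*b) = √2*√b)
p = 4 (p = -19 + (15 + 8) = -19 + 23 = 4)
p*P(u(B(3), -3)) = 4*(√2*√1) = 4*(√2*1) = 4*√2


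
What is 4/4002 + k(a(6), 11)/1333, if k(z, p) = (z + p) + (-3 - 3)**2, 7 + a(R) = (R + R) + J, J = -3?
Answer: 100715/2667333 ≈ 0.037759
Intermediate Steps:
a(R) = -10 + 2*R (a(R) = -7 + ((R + R) - 3) = -7 + (2*R - 3) = -7 + (-3 + 2*R) = -10 + 2*R)
k(z, p) = 36 + p + z (k(z, p) = (p + z) + (-6)**2 = (p + z) + 36 = 36 + p + z)
4/4002 + k(a(6), 11)/1333 = 4/4002 + (36 + 11 + (-10 + 2*6))/1333 = 4*(1/4002) + (36 + 11 + (-10 + 12))*(1/1333) = 2/2001 + (36 + 11 + 2)*(1/1333) = 2/2001 + 49*(1/1333) = 2/2001 + 49/1333 = 100715/2667333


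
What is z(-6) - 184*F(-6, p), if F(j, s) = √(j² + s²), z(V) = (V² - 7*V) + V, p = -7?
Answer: 72 - 184*√85 ≈ -1624.4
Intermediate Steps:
z(V) = V² - 6*V
z(-6) - 184*F(-6, p) = -6*(-6 - 6) - 184*√((-6)² + (-7)²) = -6*(-12) - 184*√(36 + 49) = 72 - 184*√85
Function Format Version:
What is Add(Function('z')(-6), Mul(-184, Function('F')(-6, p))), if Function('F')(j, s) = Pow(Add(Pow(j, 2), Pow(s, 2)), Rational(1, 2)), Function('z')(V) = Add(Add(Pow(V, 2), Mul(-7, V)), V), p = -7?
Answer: Add(72, Mul(-184, Pow(85, Rational(1, 2)))) ≈ -1624.4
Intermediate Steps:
Function('z')(V) = Add(Pow(V, 2), Mul(-6, V))
Add(Function('z')(-6), Mul(-184, Function('F')(-6, p))) = Add(Mul(-6, Add(-6, -6)), Mul(-184, Pow(Add(Pow(-6, 2), Pow(-7, 2)), Rational(1, 2)))) = Add(Mul(-6, -12), Mul(-184, Pow(Add(36, 49), Rational(1, 2)))) = Add(72, Mul(-184, Pow(85, Rational(1, 2))))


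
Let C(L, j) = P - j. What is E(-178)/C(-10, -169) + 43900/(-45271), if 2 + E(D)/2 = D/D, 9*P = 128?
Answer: -4306234/4391287 ≈ -0.98063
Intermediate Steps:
P = 128/9 (P = (1/9)*128 = 128/9 ≈ 14.222)
C(L, j) = 128/9 - j
E(D) = -2 (E(D) = -4 + 2*(D/D) = -4 + 2*1 = -4 + 2 = -2)
E(-178)/C(-10, -169) + 43900/(-45271) = -2/(128/9 - 1*(-169)) + 43900/(-45271) = -2/(128/9 + 169) + 43900*(-1/45271) = -2/1649/9 - 43900/45271 = -2*9/1649 - 43900/45271 = -18/1649 - 43900/45271 = -4306234/4391287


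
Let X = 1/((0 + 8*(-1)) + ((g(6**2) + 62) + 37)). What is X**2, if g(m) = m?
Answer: 1/16129 ≈ 6.2000e-5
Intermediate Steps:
X = 1/127 (X = 1/((0 + 8*(-1)) + ((6**2 + 62) + 37)) = 1/((0 - 8) + ((36 + 62) + 37)) = 1/(-8 + (98 + 37)) = 1/(-8 + 135) = 1/127 ≈ 0.0078740)
X**2 = (1/127)**2 = 1/16129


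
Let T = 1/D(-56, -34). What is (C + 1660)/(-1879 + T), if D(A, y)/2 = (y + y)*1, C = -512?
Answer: -156128/255545 ≈ -0.61096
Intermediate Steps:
D(A, y) = 4*y (D(A, y) = 2*((y + y)*1) = 2*((2*y)*1) = 2*(2*y) = 4*y)
T = -1/136 (T = 1/(4*(-34)) = 1/(-136) = -1/136 ≈ -0.0073529)
(C + 1660)/(-1879 + T) = (-512 + 1660)/(-1879 - 1/136) = 1148/(-255545/136) = 1148*(-136/255545) = -156128/255545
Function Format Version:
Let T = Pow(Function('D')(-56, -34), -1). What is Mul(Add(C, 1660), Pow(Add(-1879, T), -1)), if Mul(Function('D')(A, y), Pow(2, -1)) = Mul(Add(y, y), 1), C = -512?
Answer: Rational(-156128, 255545) ≈ -0.61096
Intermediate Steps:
Function('D')(A, y) = Mul(4, y) (Function('D')(A, y) = Mul(2, Mul(Add(y, y), 1)) = Mul(2, Mul(Mul(2, y), 1)) = Mul(2, Mul(2, y)) = Mul(4, y))
T = Rational(-1, 136) (T = Pow(Mul(4, -34), -1) = Pow(-136, -1) = Rational(-1, 136) ≈ -0.0073529)
Mul(Add(C, 1660), Pow(Add(-1879, T), -1)) = Mul(Add(-512, 1660), Pow(Add(-1879, Rational(-1, 136)), -1)) = Mul(1148, Pow(Rational(-255545, 136), -1)) = Mul(1148, Rational(-136, 255545)) = Rational(-156128, 255545)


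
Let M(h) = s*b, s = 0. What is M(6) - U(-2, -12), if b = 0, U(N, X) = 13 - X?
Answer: -25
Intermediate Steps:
M(h) = 0 (M(h) = 0*0 = 0)
M(6) - U(-2, -12) = 0 - (13 - 1*(-12)) = 0 - (13 + 12) = 0 - 1*25 = 0 - 25 = -25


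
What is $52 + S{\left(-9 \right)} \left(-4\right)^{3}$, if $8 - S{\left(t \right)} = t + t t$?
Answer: $4148$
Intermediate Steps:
$S{\left(t \right)} = 8 - t - t^{2}$ ($S{\left(t \right)} = 8 - \left(t + t t\right) = 8 - \left(t + t^{2}\right) = 8 - t - t^{2}$)
$52 + S{\left(-9 \right)} \left(-4\right)^{3} = 52 + \left(8 - -9 - \left(-9\right)^{2}\right) \left(-4\right)^{3} = 52 + \left(8 + 9 - 81\right) \left(-64\right) = 52 - -4096 = 52 + 4096 = 4148$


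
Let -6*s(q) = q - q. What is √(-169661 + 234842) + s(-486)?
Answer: √65181 ≈ 255.31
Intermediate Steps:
s(q) = 0 (s(q) = -(q - q)/6 = -⅙*0 = 0)
√(-169661 + 234842) + s(-486) = √(-169661 + 234842) + 0 = √65181 + 0 = √65181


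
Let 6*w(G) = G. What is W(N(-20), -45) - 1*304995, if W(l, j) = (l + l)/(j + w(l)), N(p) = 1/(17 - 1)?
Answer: -1317273417/4319 ≈ -3.0500e+5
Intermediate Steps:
w(G) = G/6
N(p) = 1/16
W(l, j) = 2*l/(j + l/6) (W(l, j) = (l + l)/(j + l/6) = (2*l)/(j + l/6) = 2*l/(j + l/6))
W(N(-20), -45) - 1*304995 = 12*(1/16)/(1/16 + 6*(-45)) - 1*304995 = 12*(1/16)/(1/16 - 270) - 304995 = 12*(1/16)/(-4319/16) - 304995 = 12*(1/16)*(-16/4319) - 304995 = -12/4319 - 304995 = -1317273417/4319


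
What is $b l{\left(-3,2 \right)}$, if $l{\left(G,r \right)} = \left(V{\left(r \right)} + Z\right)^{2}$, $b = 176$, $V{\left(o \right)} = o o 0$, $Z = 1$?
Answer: $176$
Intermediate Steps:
$V{\left(o \right)} = 0$ ($V{\left(o \right)} = o^{2} \cdot 0 = 0$)
$l{\left(G,r \right)} = 1$ ($l{\left(G,r \right)} = \left(0 + 1\right)^{2} = 1^{2} = 1$)
$b l{\left(-3,2 \right)} = 176 \cdot 1 = 176$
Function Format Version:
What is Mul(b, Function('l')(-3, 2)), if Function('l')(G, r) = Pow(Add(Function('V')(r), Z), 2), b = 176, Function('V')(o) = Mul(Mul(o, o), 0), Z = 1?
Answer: 176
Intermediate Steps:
Function('V')(o) = 0 (Function('V')(o) = Mul(Pow(o, 2), 0) = 0)
Function('l')(G, r) = 1 (Function('l')(G, r) = Pow(Add(0, 1), 2) = Pow(1, 2) = 1)
Mul(b, Function('l')(-3, 2)) = Mul(176, 1) = 176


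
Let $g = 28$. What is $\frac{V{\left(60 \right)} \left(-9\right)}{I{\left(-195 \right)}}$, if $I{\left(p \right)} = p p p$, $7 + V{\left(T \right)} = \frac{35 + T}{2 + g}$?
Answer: $- \frac{23}{4943250} \approx -4.6528 \cdot 10^{-6}$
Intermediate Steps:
$V{\left(T \right)} = - \frac{35}{6} + \frac{T}{30}$ ($V{\left(T \right)} = -7 + \frac{35 + T}{2 + 28} = -7 + \frac{35 + T}{30} = -7 + \left(35 + T\right) \frac{1}{30} = -7 + \left(\frac{7}{6} + \frac{T}{30}\right) = - \frac{35}{6} + \frac{T}{30}$)
$I{\left(p \right)} = p^{3}$ ($I{\left(p \right)} = p^{2} p = p^{3}$)
$\frac{V{\left(60 \right)} \left(-9\right)}{I{\left(-195 \right)}} = \frac{\left(- \frac{35}{6} + \frac{1}{30} \cdot 60\right) \left(-9\right)}{\left(-195\right)^{3}} = \frac{\left(- \frac{35}{6} + 2\right) \left(-9\right)}{-7414875} = \left(- \frac{23}{6}\right) \left(-9\right) \left(- \frac{1}{7414875}\right) = \frac{69}{2} \left(- \frac{1}{7414875}\right) = - \frac{23}{4943250}$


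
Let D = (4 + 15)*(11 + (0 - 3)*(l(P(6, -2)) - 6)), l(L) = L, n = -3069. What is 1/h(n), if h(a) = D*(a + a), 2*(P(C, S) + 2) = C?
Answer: -1/3032172 ≈ -3.2980e-7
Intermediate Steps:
P(C, S) = -2 + C/2
D = 494 (D = (4 + 15)*(11 + (0 - 3)*((-2 + (1/2)*6) - 6)) = 19*(11 - 3*((-2 + 3) - 6)) = 19*(11 - 3*(1 - 6)) = 19*(11 - 3*(-5)) = 19*(11 + 15) = 19*26 = 494)
h(a) = 988*a (h(a) = 494*(a + a) = 494*(2*a) = 988*a)
1/h(n) = 1/(988*(-3069)) = 1/(-3032172) = -1/3032172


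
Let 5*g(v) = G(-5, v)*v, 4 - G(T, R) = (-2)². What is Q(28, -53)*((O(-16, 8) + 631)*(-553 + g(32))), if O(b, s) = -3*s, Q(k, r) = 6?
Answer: -2014026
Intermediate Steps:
G(T, R) = 0 (G(T, R) = 4 - 1*(-2)² = 4 - 1*4 = 4 - 4 = 0)
g(v) = 0 (g(v) = (0*v)/5 = (⅕)*0 = 0)
Q(28, -53)*((O(-16, 8) + 631)*(-553 + g(32))) = 6*((-3*8 + 631)*(-553 + 0)) = 6*((-24 + 631)*(-553)) = 6*(607*(-553)) = 6*(-335671) = -2014026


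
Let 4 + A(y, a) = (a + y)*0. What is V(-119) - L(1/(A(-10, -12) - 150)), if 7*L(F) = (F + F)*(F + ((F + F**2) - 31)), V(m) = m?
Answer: -1521903459/12782924 ≈ -119.06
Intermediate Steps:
A(y, a) = -4 (A(y, a) = -4 + (a + y)*0 = -4 + 0 = -4)
L(F) = 2*F*(-31 + F**2 + 2*F)/7 (L(F) = ((F + F)*(F + ((F + F**2) - 31)))/7 = ((2*F)*(F + (-31 + F + F**2)))/7 = ((2*F)*(-31 + F**2 + 2*F))/7 = (2*F*(-31 + F**2 + 2*F))/7 = 2*F*(-31 + F**2 + 2*F)/7)
V(-119) - L(1/(A(-10, -12) - 150)) = -119 - 2*(-31 + (1/(-4 - 150))**2 + 2/(-4 - 150))/(7*(-4 - 150)) = -119 - 2*(-31 + (1/(-154))**2 + 2/(-154))/(7*(-154)) = -119 - 2*(-1)*(-31 + (-1/154)**2 + 2*(-1/154))/(7*154) = -119 - 2*(-1)*(-31 + 1/23716 - 1/77)/(7*154) = -119 - 2*(-1)*(-735503)/(7*154*23716) = -119 - 1*735503/12782924 = -119 - 735503/12782924 = -1521903459/12782924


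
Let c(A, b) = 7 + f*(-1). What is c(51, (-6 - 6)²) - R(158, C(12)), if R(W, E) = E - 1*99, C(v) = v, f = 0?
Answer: 94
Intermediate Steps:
R(W, E) = -99 + E (R(W, E) = E - 99 = -99 + E)
c(A, b) = 7 (c(A, b) = 7 + 0*(-1) = 7 + 0 = 7)
c(51, (-6 - 6)²) - R(158, C(12)) = 7 - (-99 + 12) = 7 - 1*(-87) = 7 + 87 = 94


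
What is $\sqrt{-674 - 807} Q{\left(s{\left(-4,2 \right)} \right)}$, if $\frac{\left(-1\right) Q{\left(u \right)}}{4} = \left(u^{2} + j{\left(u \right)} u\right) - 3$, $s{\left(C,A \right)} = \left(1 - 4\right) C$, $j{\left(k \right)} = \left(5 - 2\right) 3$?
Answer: $- 996 i \sqrt{1481} \approx - 38330.0 i$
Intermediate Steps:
$j{\left(k \right)} = 9$ ($j{\left(k \right)} = 3 \cdot 3 = 9$)
$s{\left(C,A \right)} = - 3 C$
$Q{\left(u \right)} = 12 - 36 u - 4 u^{2}$ ($Q{\left(u \right)} = - 4 \left(\left(u^{2} + 9 u\right) - 3\right) = - 4 \left(-3 + u^{2} + 9 u\right) = 12 - 36 u - 4 u^{2}$)
$\sqrt{-674 - 807} Q{\left(s{\left(-4,2 \right)} \right)} = \sqrt{-674 - 807} \left(12 - 36 \left(\left(-3\right) \left(-4\right)\right) - 4 \left(\left(-3\right) \left(-4\right)\right)^{2}\right) = \sqrt{-1481} \left(12 - 432 - 4 \cdot 12^{2}\right) = i \sqrt{1481} \left(12 - 432 - 576\right) = i \sqrt{1481} \left(-996\right) = - 996 i \sqrt{1481}$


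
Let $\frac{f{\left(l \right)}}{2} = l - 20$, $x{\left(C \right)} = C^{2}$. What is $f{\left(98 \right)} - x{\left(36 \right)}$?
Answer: $-1140$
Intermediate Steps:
$f{\left(l \right)} = -40 + 2 l$ ($f{\left(l \right)} = 2 \left(l - 20\right) = 2 \left(-20 + l\right) = -40 + 2 l$)
$f{\left(98 \right)} - x{\left(36 \right)} = \left(-40 + 2 \cdot 98\right) - 36^{2} = \left(-40 + 196\right) - 1296 = 156 - 1296 = -1140$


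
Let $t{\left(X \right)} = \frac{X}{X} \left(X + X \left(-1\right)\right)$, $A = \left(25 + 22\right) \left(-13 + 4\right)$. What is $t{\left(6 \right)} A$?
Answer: $0$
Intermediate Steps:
$A = -423$ ($A = 47 \left(-9\right) = -423$)
$t{\left(X \right)} = 0$ ($t{\left(X \right)} = 1 \left(X - X\right) = 1 \cdot 0 = 0$)
$t{\left(6 \right)} A = 0 \left(-423\right) = 0$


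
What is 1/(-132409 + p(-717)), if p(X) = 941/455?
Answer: -455/60245154 ≈ -7.5525e-6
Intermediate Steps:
p(X) = 941/455 (p(X) = 941*(1/455) = 941/455)
1/(-132409 + p(-717)) = 1/(-132409 + 941/455) = 1/(-60245154/455) = -455/60245154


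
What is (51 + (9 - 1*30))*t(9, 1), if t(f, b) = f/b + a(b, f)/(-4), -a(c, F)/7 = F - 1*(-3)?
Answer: 900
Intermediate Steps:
a(c, F) = -21 - 7*F (a(c, F) = -7*(F - 1*(-3)) = -7*(F + 3) = -7*(3 + F) = -21 - 7*F)
t(f, b) = 21/4 + 7*f/4 + f/b (t(f, b) = f/b + (-21 - 7*f)/(-4) = f/b + (-21 - 7*f)*(-¼) = f/b + (21/4 + 7*f/4) = 21/4 + 7*f/4 + f/b)
(51 + (9 - 1*30))*t(9, 1) = (51 + (9 - 1*30))*((9 + (7/4)*1*(3 + 9))/1) = (51 + (9 - 30))*(1*(9 + (7/4)*1*12)) = (51 - 21)*(1*(9 + 21)) = 30*(1*30) = 30*30 = 900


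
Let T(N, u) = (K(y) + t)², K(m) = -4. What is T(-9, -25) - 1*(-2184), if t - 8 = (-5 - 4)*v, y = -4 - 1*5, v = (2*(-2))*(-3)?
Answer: 13000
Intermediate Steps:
v = 12 (v = -4*(-3) = 12)
y = -9 (y = -4 - 5 = -9)
t = -100 (t = 8 + (-5 - 4)*12 = 8 - 9*12 = 8 - 108 = -100)
T(N, u) = 10816 (T(N, u) = (-4 - 100)² = (-104)² = 10816)
T(-9, -25) - 1*(-2184) = 10816 - 1*(-2184) = 10816 + 2184 = 13000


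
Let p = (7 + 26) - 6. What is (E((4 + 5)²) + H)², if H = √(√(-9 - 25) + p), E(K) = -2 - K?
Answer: (83 - √(27 + I*√34))² ≈ 6048.5 - 86.78*I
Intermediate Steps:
p = 27 (p = 33 - 6 = 27)
H = √(27 + I*√34) (H = √(√(-9 - 25) + 27) = √(√(-34) + 27) = √(I*√34 + 27) = √(27 + I*√34) ≈ 5.226 + 0.55788*I)
(E((4 + 5)²) + H)² = ((-2 - (4 + 5)²) + √(27 + I*√34))² = ((-2 - 1*9²) + √(27 + I*√34))² = ((-2 - 1*81) + √(27 + I*√34))² = ((-2 - 81) + √(27 + I*√34))² = (-83 + √(27 + I*√34))²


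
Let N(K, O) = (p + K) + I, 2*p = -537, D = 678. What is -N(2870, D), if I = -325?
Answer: -4553/2 ≈ -2276.5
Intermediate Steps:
p = -537/2 (p = (½)*(-537) = -537/2 ≈ -268.50)
N(K, O) = -1187/2 + K (N(K, O) = (-537/2 + K) - 325 = -1187/2 + K)
-N(2870, D) = -(-1187/2 + 2870) = -1*4553/2 = -4553/2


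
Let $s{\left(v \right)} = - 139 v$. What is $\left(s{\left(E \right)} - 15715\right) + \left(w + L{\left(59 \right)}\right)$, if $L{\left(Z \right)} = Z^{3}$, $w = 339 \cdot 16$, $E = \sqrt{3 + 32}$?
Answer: $195088 - 139 \sqrt{35} \approx 1.9427 \cdot 10^{5}$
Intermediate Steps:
$E = \sqrt{35} \approx 5.9161$
$w = 5424$
$\left(s{\left(E \right)} - 15715\right) + \left(w + L{\left(59 \right)}\right) = \left(- 139 \sqrt{35} - 15715\right) + \left(5424 + 59^{3}\right) = \left(-15715 - 139 \sqrt{35}\right) + \left(5424 + 205379\right) = \left(-15715 - 139 \sqrt{35}\right) + 210803 = 195088 - 139 \sqrt{35}$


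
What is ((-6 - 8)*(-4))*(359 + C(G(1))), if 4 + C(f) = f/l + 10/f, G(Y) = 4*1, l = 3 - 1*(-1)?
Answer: 20076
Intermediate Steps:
l = 4 (l = 3 + 1 = 4)
G(Y) = 4
C(f) = -4 + 10/f + f/4 (C(f) = -4 + (f/4 + 10/f) = -4 + (10/f + f/4) = -4 + 10/f + f/4)
((-6 - 8)*(-4))*(359 + C(G(1))) = ((-6 - 8)*(-4))*(359 + (-4 + 10/4 + (¼)*4)) = (-14*(-4))*(359 + (-4 + 10*(¼) + 1)) = 56*(359 + (-4 + 5/2 + 1)) = 56*(359 - ½) = 56*(717/2) = 20076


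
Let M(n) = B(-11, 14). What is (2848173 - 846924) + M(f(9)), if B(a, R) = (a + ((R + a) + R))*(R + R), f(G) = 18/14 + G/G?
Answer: 2001417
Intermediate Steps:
f(G) = 16/7 (f(G) = 18*(1/14) + 1 = 9/7 + 1 = 16/7)
B(a, R) = 2*R*(2*R + 2*a) (B(a, R) = (a + (a + 2*R))*(2*R) = (2*R + 2*a)*(2*R) = 2*R*(2*R + 2*a))
M(n) = 168 (M(n) = 4*14*(14 - 11) = 4*14*3 = 168)
(2848173 - 846924) + M(f(9)) = (2848173 - 846924) + 168 = 2001249 + 168 = 2001417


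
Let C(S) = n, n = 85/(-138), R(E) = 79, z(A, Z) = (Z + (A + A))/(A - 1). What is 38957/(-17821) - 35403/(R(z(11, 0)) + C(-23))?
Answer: -87487924963/192769757 ≈ -453.85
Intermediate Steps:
z(A, Z) = (Z + 2*A)/(-1 + A)
n = -85/138 (n = 85*(-1/138) = -85/138 ≈ -0.61594)
C(S) = -85/138
38957/(-17821) - 35403/(R(z(11, 0)) + C(-23)) = 38957/(-17821) - 35403/(79 - 85/138) = 38957*(-1/17821) - 35403/10817/138 = -38957/17821 - 35403*138/10817 = -38957/17821 - 4885614/10817 = -87487924963/192769757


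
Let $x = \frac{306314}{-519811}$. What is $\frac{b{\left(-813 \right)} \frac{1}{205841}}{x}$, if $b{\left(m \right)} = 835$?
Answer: $- \frac{434042185}{63051980074} \approx -0.0068839$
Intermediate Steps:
$x = - \frac{306314}{519811}$ ($x = 306314 \left(- \frac{1}{519811}\right) = - \frac{306314}{519811} \approx -0.58928$)
$\frac{b{\left(-813 \right)} \frac{1}{205841}}{x} = \frac{835 \cdot \frac{1}{205841}}{- \frac{306314}{519811}} = 835 \cdot \frac{1}{205841} \left(- \frac{519811}{306314}\right) = \frac{835}{205841} \left(- \frac{519811}{306314}\right) = - \frac{434042185}{63051980074}$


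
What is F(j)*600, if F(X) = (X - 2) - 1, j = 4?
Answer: 600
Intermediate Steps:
F(X) = -3 + X (F(X) = (-2 + X) - 1 = -3 + X)
F(j)*600 = (-3 + 4)*600 = 1*600 = 600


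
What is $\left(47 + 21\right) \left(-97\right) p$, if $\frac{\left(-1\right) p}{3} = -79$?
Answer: $-1563252$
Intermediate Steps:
$p = 237$ ($p = \left(-3\right) \left(-79\right) = 237$)
$\left(47 + 21\right) \left(-97\right) p = \left(47 + 21\right) \left(-97\right) 237 = 68 \left(-97\right) 237 = \left(-6596\right) 237 = -1563252$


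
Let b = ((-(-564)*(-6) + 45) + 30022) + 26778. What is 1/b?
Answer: 1/53461 ≈ 1.8705e-5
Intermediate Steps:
b = 53461 (b = ((-47*72 + 45) + 30022) + 26778 = ((-3384 + 45) + 30022) + 26778 = (-3339 + 30022) + 26778 = 26683 + 26778 = 53461)
1/b = 1/53461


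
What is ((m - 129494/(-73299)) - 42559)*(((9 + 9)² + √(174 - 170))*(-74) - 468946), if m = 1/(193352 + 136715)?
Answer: 507670726424265633500/24193581033 ≈ 2.0984e+10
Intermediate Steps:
m = 1/330067 ≈ 3.0297e-6
((m - 129494/(-73299)) - 42559)*(((9 + 9)² + √(174 - 170))*(-74) - 468946) = ((1/330067 - 129494/(-73299)) - 42559)*(((9 + 9)² + √(174 - 170))*(-74) - 468946) = ((1/330067 - 129494*(-1/73299)) - 42559)*((18² + √4)*(-74) - 468946) = ((1/330067 + 129494/73299) - 42559)*((324 + 2)*(-74) - 468946) = (42741769397/24193581033 - 42559)*(326*(-74) - 468946) = -1029611873414050*(-24124 - 468946)/24193581033 = -1029611873414050/24193581033*(-493070) = 507670726424265633500/24193581033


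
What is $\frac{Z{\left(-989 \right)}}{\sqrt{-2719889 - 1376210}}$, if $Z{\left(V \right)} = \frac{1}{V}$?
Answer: $\frac{i \sqrt{4096099}}{4051041911} \approx 4.996 \cdot 10^{-7} i$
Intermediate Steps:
$\frac{Z{\left(-989 \right)}}{\sqrt{-2719889 - 1376210}} = \frac{1}{\left(-989\right) \sqrt{-2719889 - 1376210}} = - \frac{1}{989 \sqrt{-4096099}} = - \frac{1}{989 i \sqrt{4096099}} = - \frac{\left(- \frac{1}{4096099}\right) i \sqrt{4096099}}{989} = \frac{i \sqrt{4096099}}{4051041911}$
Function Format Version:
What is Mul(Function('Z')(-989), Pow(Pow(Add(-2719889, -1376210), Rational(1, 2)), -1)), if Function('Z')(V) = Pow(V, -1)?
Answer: Mul(Rational(1, 4051041911), I, Pow(4096099, Rational(1, 2))) ≈ Mul(4.9960e-7, I)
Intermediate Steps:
Mul(Function('Z')(-989), Pow(Pow(Add(-2719889, -1376210), Rational(1, 2)), -1)) = Mul(Pow(-989, -1), Pow(Pow(Add(-2719889, -1376210), Rational(1, 2)), -1)) = Mul(Rational(-1, 989), Pow(Pow(-4096099, Rational(1, 2)), -1)) = Mul(Rational(-1, 989), Pow(Mul(I, Pow(4096099, Rational(1, 2))), -1)) = Mul(Rational(-1, 989), Mul(Rational(-1, 4096099), I, Pow(4096099, Rational(1, 2)))) = Mul(Rational(1, 4051041911), I, Pow(4096099, Rational(1, 2)))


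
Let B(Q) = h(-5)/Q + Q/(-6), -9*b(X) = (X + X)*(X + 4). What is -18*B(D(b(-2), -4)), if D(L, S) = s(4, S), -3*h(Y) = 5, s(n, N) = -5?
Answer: -21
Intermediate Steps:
h(Y) = -5/3 (h(Y) = -1/3*5 = -5/3)
b(X) = -2*X*(4 + X)/9 (b(X) = -(X + X)*(X + 4)/9 = -2*X*(4 + X)/9)
D(L, S) = -5
B(Q) = -5/(3*Q) - Q/6 (B(Q) = -5/(3*Q) + Q/(-6) = -5/(3*Q) + Q*(-1/6) = -5/(3*Q) - Q/6)
-18*B(D(b(-2), -4)) = -3*(-10 - 1*(-5)**2)/(-5) = -3*(-1)*(-10 - 1*25)/5 = -3*(-1)*(-10 - 25)/5 = -3*(-1)*(-35)/5 = -18*7/6 = -21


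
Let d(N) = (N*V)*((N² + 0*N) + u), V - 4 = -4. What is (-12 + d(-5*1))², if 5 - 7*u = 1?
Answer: 144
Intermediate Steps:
u = 4/7 (u = 5/7 - ⅐*1 = 5/7 - ⅐ = 4/7 ≈ 0.57143)
V = 0 (V = 4 - 4 = 0)
d(N) = 0 (d(N) = (N*0)*((N² + 0*N) + 4/7) = 0*((N² + 0) + 4/7) = 0*(N² + 4/7) = 0*(4/7 + N²) = 0)
(-12 + d(-5*1))² = (-12 + 0)² = (-12)² = 144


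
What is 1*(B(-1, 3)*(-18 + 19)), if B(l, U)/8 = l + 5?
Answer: 32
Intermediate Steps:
B(l, U) = 40 + 8*l (B(l, U) = 8*(l + 5) = 8*(5 + l) = 40 + 8*l)
1*(B(-1, 3)*(-18 + 19)) = 1*((40 + 8*(-1))*(-18 + 19)) = 1*((40 - 8)*1) = 1*(32*1) = 1*32 = 32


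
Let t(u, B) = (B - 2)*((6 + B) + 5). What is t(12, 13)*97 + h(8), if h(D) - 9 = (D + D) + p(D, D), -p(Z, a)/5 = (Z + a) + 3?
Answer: 25538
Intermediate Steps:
p(Z, a) = -15 - 5*Z - 5*a (p(Z, a) = -5*((Z + a) + 3) = -5*(3 + Z + a) = -15 - 5*Z - 5*a)
h(D) = -6 - 8*D (h(D) = 9 + ((D + D) + (-15 - 5*D - 5*D)) = 9 + (2*D + (-15 - 10*D)) = 9 + (-15 - 8*D) = -6 - 8*D)
t(u, B) = (-2 + B)*(11 + B)
t(12, 13)*97 + h(8) = (-22 + 13**2 + 9*13)*97 + (-6 - 8*8) = (-22 + 169 + 117)*97 + (-6 - 64) = 264*97 - 70 = 25608 - 70 = 25538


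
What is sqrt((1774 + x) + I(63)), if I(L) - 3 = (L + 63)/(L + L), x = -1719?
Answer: sqrt(59) ≈ 7.6811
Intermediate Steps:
I(L) = 3 + (63 + L)/(2*L) (I(L) = 3 + (L + 63)/(L + L) = 3 + (63 + L)/((2*L)) = 3 + (63 + L)*(1/(2*L)) = 3 + (63 + L)/(2*L))
sqrt((1774 + x) + I(63)) = sqrt((1774 - 1719) + (7/2)*(9 + 63)/63) = sqrt(55 + (7/2)*(1/63)*72) = sqrt(55 + 4) = sqrt(59)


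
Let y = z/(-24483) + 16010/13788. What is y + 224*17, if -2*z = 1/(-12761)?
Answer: 1367409890169424/358979269887 ≈ 3809.2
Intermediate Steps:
z = 1/25522 (z = -½/(-12761) = -½*(-1/12761) = 1/25522 ≈ 3.9182e-5)
y = 416830439728/358979269887 (y = (1/25522)/(-24483) + 16010/13788 = (1/25522)*(-1/24483) + 16010*(1/13788) = -1/624855126 + 8005/6894 = 416830439728/358979269887 ≈ 1.1612)
y + 224*17 = 416830439728/358979269887 + 224*17 = 416830439728/358979269887 + 3808 = 1367409890169424/358979269887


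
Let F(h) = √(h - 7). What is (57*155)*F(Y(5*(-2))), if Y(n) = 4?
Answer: 8835*I*√3 ≈ 15303.0*I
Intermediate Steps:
F(h) = √(-7 + h)
(57*155)*F(Y(5*(-2))) = (57*155)*√(-7 + 4) = 8835*√(-3) = 8835*(I*√3) = 8835*I*√3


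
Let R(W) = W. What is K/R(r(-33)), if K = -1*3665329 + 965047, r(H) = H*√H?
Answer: -900094*I*√33/363 ≈ -14244.0*I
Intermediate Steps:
r(H) = H^(3/2)
K = -2700282 (K = -3665329 + 965047 = -2700282)
K/R(r(-33)) = -2700282*I*√33/1089 = -900094*I*√33/363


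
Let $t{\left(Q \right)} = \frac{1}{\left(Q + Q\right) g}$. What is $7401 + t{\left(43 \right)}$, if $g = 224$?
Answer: $\frac{142572865}{19264} \approx 7401.0$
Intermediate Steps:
$t{\left(Q \right)} = \frac{1}{448 Q}$ ($t{\left(Q \right)} = \frac{1}{\left(Q + Q\right) 224} = \frac{1}{2 Q} \frac{1}{224} = \frac{1}{448 Q}$)
$7401 + t{\left(43 \right)} = 7401 + \frac{1}{448 \cdot 43} = 7401 + \frac{1}{448} \cdot \frac{1}{43} = 7401 + \frac{1}{19264} = \frac{142572865}{19264}$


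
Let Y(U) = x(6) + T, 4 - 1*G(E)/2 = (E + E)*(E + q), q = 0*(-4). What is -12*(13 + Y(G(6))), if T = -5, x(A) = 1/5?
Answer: -492/5 ≈ -98.400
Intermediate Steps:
q = 0
x(A) = ⅕
G(E) = 8 - 4*E² (G(E) = 8 - 2*(E + E)*(E + 0) = 8 - 2*2*E*E = 8 - 4*E²)
Y(U) = -24/5 (Y(U) = ⅕ - 5 = -24/5)
-12*(13 + Y(G(6))) = -12*(13 - 24/5) = -12*41/5 = -492/5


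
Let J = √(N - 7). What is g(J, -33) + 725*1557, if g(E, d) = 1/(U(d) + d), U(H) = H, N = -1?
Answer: 74502449/66 ≈ 1.1288e+6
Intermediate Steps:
J = 2*I*√2 (J = √(-1 - 7) = √(-8) = 2*I*√2 ≈ 2.8284*I)
g(E, d) = 1/(2*d) (g(E, d) = 1/(d + d) = 1/(2*d))
g(J, -33) + 725*1557 = (½)/(-33) + 725*1557 = (½)*(-1/33) + 1128825 = -1/66 + 1128825 = 74502449/66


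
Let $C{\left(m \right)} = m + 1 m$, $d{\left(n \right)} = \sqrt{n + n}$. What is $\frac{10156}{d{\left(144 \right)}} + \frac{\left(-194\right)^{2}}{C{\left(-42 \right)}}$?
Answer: $- \frac{9409}{21} + \frac{2539 \sqrt{2}}{6} \approx 150.4$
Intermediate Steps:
$d{\left(n \right)} = \sqrt{2} \sqrt{n}$ ($d{\left(n \right)} = \sqrt{2 n} = \sqrt{2} \sqrt{n}$)
$C{\left(m \right)} = 2 m$ ($C{\left(m \right)} = m + m = 2 m$)
$\frac{10156}{d{\left(144 \right)}} + \frac{\left(-194\right)^{2}}{C{\left(-42 \right)}} = \frac{10156}{\sqrt{2} \sqrt{144}} + \frac{\left(-194\right)^{2}}{2 \left(-42\right)} = \frac{10156}{\sqrt{2} \cdot 12} + \frac{37636}{-84} = \frac{10156}{12 \sqrt{2}} + 37636 \left(- \frac{1}{84}\right) = 10156 \frac{\sqrt{2}}{24} - \frac{9409}{21} = \frac{2539 \sqrt{2}}{6} - \frac{9409}{21} = - \frac{9409}{21} + \frac{2539 \sqrt{2}}{6}$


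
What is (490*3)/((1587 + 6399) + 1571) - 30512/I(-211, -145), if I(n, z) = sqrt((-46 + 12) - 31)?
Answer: 1470/9557 + 30512*I*sqrt(65)/65 ≈ 0.15381 + 3784.5*I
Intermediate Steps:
I(n, z) = I*sqrt(65) (I(n, z) = sqrt(-34 - 31) = sqrt(-65) = I*sqrt(65))
(490*3)/((1587 + 6399) + 1571) - 30512/I(-211, -145) = (490*3)/((1587 + 6399) + 1571) - 30512*(-I*sqrt(65)/65) = 1470/(7986 + 1571) - (-30512)*I*sqrt(65)/65 = 1470/9557 + 30512*I*sqrt(65)/65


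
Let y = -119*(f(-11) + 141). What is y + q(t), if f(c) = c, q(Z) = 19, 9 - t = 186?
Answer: -15451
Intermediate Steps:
t = -177 (t = 9 - 1*186 = 9 - 186 = -177)
y = -15470 (y = -119*(-11 + 141) = -119*130 = -15470)
y + q(t) = -15470 + 19 = -15451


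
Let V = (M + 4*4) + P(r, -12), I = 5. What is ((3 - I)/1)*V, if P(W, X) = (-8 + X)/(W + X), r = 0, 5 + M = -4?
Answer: -52/3 ≈ -17.333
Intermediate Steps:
M = -9 (M = -5 - 4 = -9)
P(W, X) = (-8 + X)/(W + X)
V = 26/3 (V = (-9 + 4*4) + (-8 - 12)/(0 - 12) = (-9 + 16) - 20/(-12) = 7 - 1/12*(-20) = 7 + 5/3 = 26/3 ≈ 8.6667)
((3 - I)/1)*V = ((3 - 1*5)/1)*(26/3) = ((3 - 5)*1)*(26/3) = -2*1*(26/3) = -2*26/3 = -52/3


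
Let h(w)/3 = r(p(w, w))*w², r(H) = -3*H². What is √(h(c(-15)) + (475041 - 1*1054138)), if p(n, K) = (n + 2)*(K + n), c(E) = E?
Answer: I*√308581597 ≈ 17567.0*I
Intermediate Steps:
p(n, K) = (2 + n)*(K + n)
h(w) = -9*w²*(2*w² + 4*w)² (h(w) = 3*((-3*(w² + 2*w + 2*w + w*w)²)*w²) = 3*((-3*(w² + 2*w + 2*w + w²)²)*w²) = 3*((-3*(2*w² + 4*w)²)*w²) = 3*(-3*w²*(2*w² + 4*w)²) = -9*w²*(2*w² + 4*w)²)
√(h(c(-15)) + (475041 - 1*1054138)) = √(-36*(-15)⁴*(2 - 15)² + (475041 - 1*1054138)) = √(-36*50625*(-13)² + (475041 - 1054138)) = √(-36*50625*169 - 579097) = √(-308002500 - 579097) = √(-308581597) = I*√308581597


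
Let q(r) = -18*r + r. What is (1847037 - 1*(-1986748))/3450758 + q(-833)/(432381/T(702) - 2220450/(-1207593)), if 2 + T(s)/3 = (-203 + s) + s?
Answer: 23810336093273134717/203260085733317546 ≈ 117.14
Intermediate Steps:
T(s) = -615 + 6*s (T(s) = -6 + 3*((-203 + s) + s) = -6 + 3*(-203 + 2*s) = -6 + (-609 + 6*s) = -615 + 6*s)
q(r) = -17*r
(1847037 - 1*(-1986748))/3450758 + q(-833)/(432381/T(702) - 2220450/(-1207593)) = (1847037 - 1*(-1986748))/3450758 + (-17*(-833))/(432381/(-615 + 6*702) - 2220450/(-1207593)) = (1847037 + 1986748)*(1/3450758) + 14161/(432381/(-615 + 4212) - 2220450*(-1/1207593)) = 3833785*(1/3450758) + 14161/(432381/3597 + 740150/402531) = 3833785/3450758 + 14161/(432381*(1/3597) + 740150/402531) = 3833785/3450758 + 14161/(144127/1199 + 740150/402531) = 3833785/3450758 + 14161/(58903025287/482634669) = 3833785/3450758 + 14161*(482634669/58903025287) = 3833785/3450758 + 6834589547709/58903025287 = 23810336093273134717/203260085733317546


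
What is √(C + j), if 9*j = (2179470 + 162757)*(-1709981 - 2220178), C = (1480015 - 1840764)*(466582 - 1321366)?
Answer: I*√6430062265149/3 ≈ 8.4525e+5*I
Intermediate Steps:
C = 308362473216 (C = -360749*(-854784) = 308362473216)
j = -3068441508031/3 (j = ((2179470 + 162757)*(-1709981 - 2220178))/9 = (2342227*(-3930159))/9 = (⅑)*(-9205324524093) = -3068441508031/3 ≈ -1.0228e+12)
√(C + j) = √(308362473216 - 3068441508031/3) = √(-2143354088383/3) = I*√6430062265149/3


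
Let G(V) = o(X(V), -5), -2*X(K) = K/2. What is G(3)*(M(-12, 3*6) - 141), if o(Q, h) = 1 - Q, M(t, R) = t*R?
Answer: -2499/4 ≈ -624.75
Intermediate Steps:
X(K) = -K/4 (X(K) = -K/(2*2) = -K/4)
M(t, R) = R*t
G(V) = 1 + V/4 (G(V) = 1 - (-1)*V/4 = 1 + V/4)
G(3)*(M(-12, 3*6) - 141) = (1 + (¼)*3)*((3*6)*(-12) - 141) = (1 + ¾)*(18*(-12) - 141) = 7*(-216 - 141)/4 = (7/4)*(-357) = -2499/4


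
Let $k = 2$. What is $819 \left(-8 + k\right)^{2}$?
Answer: $29484$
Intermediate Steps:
$819 \left(-8 + k\right)^{2} = 819 \left(-8 + 2\right)^{2} = 819 \left(-6\right)^{2} = 819 \cdot 36 = 29484$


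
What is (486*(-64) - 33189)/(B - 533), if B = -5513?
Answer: 64293/6046 ≈ 10.634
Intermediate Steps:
(486*(-64) - 33189)/(B - 533) = (486*(-64) - 33189)/(-5513 - 533) = (-31104 - 33189)/(-6046) = -64293*(-1/6046) = 64293/6046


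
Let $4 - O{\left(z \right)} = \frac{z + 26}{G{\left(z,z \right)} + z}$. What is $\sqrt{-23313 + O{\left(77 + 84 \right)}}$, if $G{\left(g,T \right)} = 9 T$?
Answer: $\frac{i \sqrt{60419559970}}{1610} \approx 152.67 i$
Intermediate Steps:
$O{\left(z \right)} = 4 - \frac{26 + z}{10 z}$ ($O{\left(z \right)} = 4 - \frac{z + 26}{9 z + z} = 4 - \frac{26 + z}{10 z}$)
$\sqrt{-23313 + O{\left(77 + 84 \right)}} = \sqrt{-23313 + \frac{13 \left(-2 + 3 \left(77 + 84\right)\right)}{10 \left(77 + 84\right)}} = \sqrt{-23313 + \frac{13 \left(-2 + 3 \cdot 161\right)}{10 \cdot 161}} = \sqrt{-23313 + \frac{13}{10} \cdot \frac{1}{161} \left(-2 + 483\right)} = \sqrt{-23313 + \frac{13}{10} \cdot \frac{1}{161} \cdot 481} = \sqrt{-23313 + \frac{6253}{1610}} = \sqrt{- \frac{37527677}{1610}} = \frac{i \sqrt{60419559970}}{1610}$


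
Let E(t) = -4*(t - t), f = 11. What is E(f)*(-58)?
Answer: 0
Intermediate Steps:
E(t) = 0 (E(t) = -4*0 = 0)
E(f)*(-58) = 0*(-58) = 0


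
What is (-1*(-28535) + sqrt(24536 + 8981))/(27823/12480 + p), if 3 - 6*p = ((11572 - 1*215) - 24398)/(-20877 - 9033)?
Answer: 71009689920/6611327 + 27373632*sqrt(277)/6611327 ≈ 10810.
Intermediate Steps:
p = 8521/19940 (p = 1/2 - ((11572 - 1*215) - 24398)/(6*(-20877 - 9033)) = 1/2 - ((11572 - 215) - 24398)/(6*(-29910)) = 1/2 - (11357 - 24398)*(-1)/(6*29910) = 1/2 - (-4347)*(-1)/(2*29910) = 1/2 - 1/6*4347/9970 = 1/2 - 1449/19940 = 8521/19940 ≈ 0.42733)
(-1*(-28535) + sqrt(24536 + 8981))/(27823/12480 + p) = (-1*(-28535) + sqrt(24536 + 8981))/(27823/12480 + 8521/19940) = (28535 + sqrt(33517))/(27823*(1/12480) + 8521/19940) = (28535 + 11*sqrt(277))/(27823/12480 + 8521/19940) = (28535 + 11*sqrt(277))/(6611327/2488512) = (28535 + 11*sqrt(277))*(2488512/6611327) = 71009689920/6611327 + 27373632*sqrt(277)/6611327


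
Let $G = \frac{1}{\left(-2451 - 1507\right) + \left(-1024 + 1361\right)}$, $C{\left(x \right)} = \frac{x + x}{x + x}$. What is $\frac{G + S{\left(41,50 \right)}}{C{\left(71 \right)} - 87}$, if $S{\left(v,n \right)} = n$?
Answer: $- \frac{181049}{311406} \approx -0.58139$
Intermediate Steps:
$C{\left(x \right)} = 1$ ($C{\left(x \right)} = \frac{2 x}{2 x} = 2 x \frac{1}{2 x} = 1$)
$G = - \frac{1}{3621}$ ($G = \frac{1}{\left(-2451 - 1507\right) + 337} = \frac{1}{-3958 + 337} = \frac{1}{-3621} = - \frac{1}{3621} \approx -0.00027617$)
$\frac{G + S{\left(41,50 \right)}}{C{\left(71 \right)} - 87} = \frac{- \frac{1}{3621} + 50}{1 - 87} = \frac{181049}{3621 \left(-86\right)} = \frac{181049}{3621} \left(- \frac{1}{86}\right) = - \frac{181049}{311406}$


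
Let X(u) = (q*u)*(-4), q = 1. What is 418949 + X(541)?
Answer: 416785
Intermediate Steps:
X(u) = -4*u (X(u) = (1*u)*(-4) = u*(-4) = -4*u)
418949 + X(541) = 418949 - 4*541 = 418949 - 2164 = 416785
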